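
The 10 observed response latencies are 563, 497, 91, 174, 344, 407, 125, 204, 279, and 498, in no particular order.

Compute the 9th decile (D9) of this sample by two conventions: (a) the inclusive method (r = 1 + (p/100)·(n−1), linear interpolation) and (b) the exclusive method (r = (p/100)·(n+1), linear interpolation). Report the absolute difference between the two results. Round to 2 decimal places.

Sorted: 91, 125, 174, 204, 279, 344, 407, 497, 498, 563.
n = 10.
(a) r = 9.1; between ranks 9 (498) and 10 (563): 504.5.
(b) r = 9.9; between ranks 9 (498) and 10 (563): 556.5.
|504.5 − 556.5| = 52.

52.00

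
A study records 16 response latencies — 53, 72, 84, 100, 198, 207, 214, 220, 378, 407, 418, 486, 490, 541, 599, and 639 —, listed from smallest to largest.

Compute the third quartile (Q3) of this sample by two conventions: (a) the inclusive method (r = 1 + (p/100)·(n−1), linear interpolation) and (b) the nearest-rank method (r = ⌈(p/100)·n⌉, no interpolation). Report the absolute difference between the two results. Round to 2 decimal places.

n = 16.
(a) r = 12.25; between ranks 12 (486) and 13 (490): 487.
(b) the nearest-rank method: rank 12 → 486.
|487 − 486| = 1.

1.00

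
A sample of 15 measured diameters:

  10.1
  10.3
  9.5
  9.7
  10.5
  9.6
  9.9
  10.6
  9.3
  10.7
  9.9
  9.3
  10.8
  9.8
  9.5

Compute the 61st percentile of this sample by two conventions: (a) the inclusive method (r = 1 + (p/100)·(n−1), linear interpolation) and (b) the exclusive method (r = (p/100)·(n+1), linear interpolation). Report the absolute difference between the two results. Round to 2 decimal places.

0.04

Sorted: 9.3, 9.3, 9.5, 9.5, 9.6, 9.7, 9.8, 9.9, 9.9, 10.1, 10.3, 10.5, 10.6, 10.7, 10.8.
n = 15.
(a) r = 9.54; between ranks 9 (9.9) and 10 (10.1): 10.008.
(b) r = 9.76; between ranks 9 (9.9) and 10 (10.1): 10.052.
|10.008 − 10.052| = 0.044.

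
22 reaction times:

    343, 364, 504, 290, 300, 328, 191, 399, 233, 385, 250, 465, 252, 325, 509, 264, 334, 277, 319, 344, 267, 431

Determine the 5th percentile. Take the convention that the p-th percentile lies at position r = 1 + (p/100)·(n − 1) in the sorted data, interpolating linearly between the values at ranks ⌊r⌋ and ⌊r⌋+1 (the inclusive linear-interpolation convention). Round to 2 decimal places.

Sorted: 191, 233, 250, 252, 264, 267, 277, 290, 300, 319, 325, 328, 334, 343, 344, 364, 385, 399, 431, 465, 504, 509.
n = 22.
r = 1 + (5/100)·(22 − 1) = 1 + 1.05 = 2.05.
Rank 2 is 233 and rank 3 is 250.
Interpolate: 233 + 0.05·(250 − 233) = 233 + 0.05·17 = 233.85.

233.85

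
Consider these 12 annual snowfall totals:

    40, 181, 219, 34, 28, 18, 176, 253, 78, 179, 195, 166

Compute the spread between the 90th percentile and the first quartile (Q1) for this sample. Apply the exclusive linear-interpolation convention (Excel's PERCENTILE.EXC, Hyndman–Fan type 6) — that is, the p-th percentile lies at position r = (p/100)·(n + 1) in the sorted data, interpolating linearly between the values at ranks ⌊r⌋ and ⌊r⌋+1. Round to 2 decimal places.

207.30

Sorted: 18, 28, 34, 40, 78, 166, 176, 179, 181, 195, 219, 253.
n = 12.
P25: r = 3.25; ranks 3–4 are 34, 40; interpolating gives 35.5.
P90: r = 11.7; ranks 11–12 are 219, 253; interpolating gives 242.8.
Difference: 242.8 − 35.5 = 207.3.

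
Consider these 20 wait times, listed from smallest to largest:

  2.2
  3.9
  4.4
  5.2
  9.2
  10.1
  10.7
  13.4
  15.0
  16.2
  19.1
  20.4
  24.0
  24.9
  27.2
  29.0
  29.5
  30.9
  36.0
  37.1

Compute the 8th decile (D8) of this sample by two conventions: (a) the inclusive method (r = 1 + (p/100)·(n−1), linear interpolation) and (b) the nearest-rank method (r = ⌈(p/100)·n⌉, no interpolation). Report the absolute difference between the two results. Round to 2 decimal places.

n = 20.
(a) r = 16.2; between ranks 16 (29.0) and 17 (29.5): 29.1.
(b) the nearest-rank method: rank 16 → 29.
|29.1 − 29| = 0.1.

0.10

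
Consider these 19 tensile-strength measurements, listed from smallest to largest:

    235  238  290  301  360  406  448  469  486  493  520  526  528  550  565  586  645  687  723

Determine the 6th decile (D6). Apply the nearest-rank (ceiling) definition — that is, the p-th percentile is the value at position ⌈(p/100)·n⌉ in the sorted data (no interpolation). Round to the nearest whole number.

526

n = 19.
Position = ⌈60/100 · 19⌉ = ⌈11.4⌉ = 12.
The value at rank 12 is 526.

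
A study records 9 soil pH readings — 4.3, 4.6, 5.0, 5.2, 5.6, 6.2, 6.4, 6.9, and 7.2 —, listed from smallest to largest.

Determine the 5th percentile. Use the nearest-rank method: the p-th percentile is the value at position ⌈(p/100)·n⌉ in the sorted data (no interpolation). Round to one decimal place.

n = 9.
Position = ⌈5/100 · 9⌉ = ⌈0.45⌉ = 1.
The value at rank 1 is 4.3.

4.3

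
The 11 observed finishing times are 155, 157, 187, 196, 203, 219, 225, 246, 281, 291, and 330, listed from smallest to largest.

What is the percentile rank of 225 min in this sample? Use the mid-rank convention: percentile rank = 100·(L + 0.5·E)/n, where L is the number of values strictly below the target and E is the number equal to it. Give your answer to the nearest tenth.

59.1

Count below 225: L = 6; count equal: E = 1; n = 11.
Percentile rank = 100·(6 + 0.5·1)/11 = 100·6.5/11 = 59.09.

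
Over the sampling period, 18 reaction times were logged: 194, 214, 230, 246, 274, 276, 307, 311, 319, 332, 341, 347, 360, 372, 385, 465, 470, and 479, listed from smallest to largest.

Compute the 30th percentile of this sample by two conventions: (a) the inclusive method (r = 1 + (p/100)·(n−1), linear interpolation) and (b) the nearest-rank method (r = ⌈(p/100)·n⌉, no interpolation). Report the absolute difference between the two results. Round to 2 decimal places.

n = 18.
(a) r = 6.1; between ranks 6 (276) and 7 (307): 279.1.
(b) the nearest-rank method: rank 6 → 276.
|279.1 − 276| = 3.1.

3.10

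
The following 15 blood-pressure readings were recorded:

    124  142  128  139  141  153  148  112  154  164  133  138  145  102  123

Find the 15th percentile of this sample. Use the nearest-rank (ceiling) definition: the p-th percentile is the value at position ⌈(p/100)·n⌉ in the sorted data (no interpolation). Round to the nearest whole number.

Sorted: 102, 112, 123, 124, 128, 133, 138, 139, 141, 142, 145, 148, 153, 154, 164.
n = 15.
Position = ⌈15/100 · 15⌉ = ⌈2.25⌉ = 3.
The value at rank 3 is 123.

123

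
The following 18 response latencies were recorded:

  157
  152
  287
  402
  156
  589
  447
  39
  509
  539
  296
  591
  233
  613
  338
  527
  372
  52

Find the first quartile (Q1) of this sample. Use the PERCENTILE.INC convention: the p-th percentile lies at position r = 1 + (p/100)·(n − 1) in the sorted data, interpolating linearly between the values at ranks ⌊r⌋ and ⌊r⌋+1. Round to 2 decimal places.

Sorted: 39, 52, 152, 156, 157, 233, 287, 296, 338, 372, 402, 447, 509, 527, 539, 589, 591, 613.
n = 18.
r = 1 + (25/100)·(18 − 1) = 1 + 4.25 = 5.25.
Rank 5 is 157 and rank 6 is 233.
Interpolate: 157 + 0.25·(233 − 157) = 157 + 0.25·76 = 176.

176.00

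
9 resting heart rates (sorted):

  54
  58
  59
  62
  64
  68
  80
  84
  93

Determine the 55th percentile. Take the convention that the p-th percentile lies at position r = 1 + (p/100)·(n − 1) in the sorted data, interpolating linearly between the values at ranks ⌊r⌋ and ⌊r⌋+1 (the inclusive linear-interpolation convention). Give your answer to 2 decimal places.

n = 9.
r = 1 + (55/100)·(9 − 1) = 1 + 4.4 = 5.4.
Rank 5 is 64 and rank 6 is 68.
Interpolate: 64 + 0.4·(68 − 64) = 64 + 0.4·4 = 65.6.

65.60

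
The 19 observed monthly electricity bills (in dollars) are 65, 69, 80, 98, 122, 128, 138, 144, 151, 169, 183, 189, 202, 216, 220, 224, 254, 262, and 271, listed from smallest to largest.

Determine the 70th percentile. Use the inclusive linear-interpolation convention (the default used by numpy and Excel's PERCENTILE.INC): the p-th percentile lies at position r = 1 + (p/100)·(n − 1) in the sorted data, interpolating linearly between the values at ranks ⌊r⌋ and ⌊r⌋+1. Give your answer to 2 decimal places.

n = 19.
r = 1 + (70/100)·(19 − 1) = 1 + 12.6 = 13.6.
Rank 13 is 202 and rank 14 is 216.
Interpolate: 202 + 0.6·(216 − 202) = 202 + 0.6·14 = 210.4.

210.40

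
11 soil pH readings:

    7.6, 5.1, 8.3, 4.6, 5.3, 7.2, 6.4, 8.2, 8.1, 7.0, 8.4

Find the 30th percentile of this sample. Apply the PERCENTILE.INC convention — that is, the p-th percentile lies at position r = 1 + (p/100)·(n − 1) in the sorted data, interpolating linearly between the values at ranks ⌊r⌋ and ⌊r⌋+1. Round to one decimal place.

6.4

Sorted: 4.6, 5.1, 5.3, 6.4, 7.0, 7.2, 7.6, 8.1, 8.2, 8.3, 8.4.
n = 11.
r = 1 + (30/100)·(11 − 1) = 1 + 3 = 4.
r is an integer, so P30 is the value at rank 4: 6.4.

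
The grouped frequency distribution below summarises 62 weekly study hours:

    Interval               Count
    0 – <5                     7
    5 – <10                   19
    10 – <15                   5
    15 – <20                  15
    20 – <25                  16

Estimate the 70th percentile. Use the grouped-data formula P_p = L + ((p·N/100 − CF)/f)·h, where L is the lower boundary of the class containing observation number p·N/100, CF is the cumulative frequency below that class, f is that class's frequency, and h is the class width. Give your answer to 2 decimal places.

19.13

N = 62; target position k = 70/100 · 62 = 43.4.
Cumulative frequencies: 7, 26, 31, 46, 62.
Observation 43.4 falls in the class 15 – <20.
L = 15, CF = 31, f = 15, h = 5.
P70 = 15 + ((43.4 − 31)/15)·5 = 15 + 4.13333 = 19.1333.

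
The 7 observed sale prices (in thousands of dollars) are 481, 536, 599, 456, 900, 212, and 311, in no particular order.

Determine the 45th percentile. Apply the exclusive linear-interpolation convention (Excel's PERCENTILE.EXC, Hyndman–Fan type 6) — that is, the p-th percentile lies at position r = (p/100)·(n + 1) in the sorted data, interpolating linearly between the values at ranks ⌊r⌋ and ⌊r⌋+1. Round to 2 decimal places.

Sorted: 212, 311, 456, 481, 536, 599, 900.
n = 7.
r = (45/100)·(7 + 1) = 3.6.
Rank 3 is 456 and rank 4 is 481.
Interpolate: 456 + 0.6·(481 − 456) = 456 + 0.6·25 = 471.

471.00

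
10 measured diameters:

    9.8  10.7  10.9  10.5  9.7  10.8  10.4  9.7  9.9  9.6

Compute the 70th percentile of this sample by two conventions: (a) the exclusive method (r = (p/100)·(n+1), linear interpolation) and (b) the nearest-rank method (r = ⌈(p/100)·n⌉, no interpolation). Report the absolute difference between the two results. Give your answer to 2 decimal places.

0.14

Sorted: 9.6, 9.7, 9.7, 9.8, 9.9, 10.4, 10.5, 10.7, 10.8, 10.9.
n = 10.
(a) r = 7.7; between ranks 7 (10.5) and 8 (10.7): 10.64.
(b) the nearest-rank method: rank 7 → 10.5.
|10.64 − 10.5| = 0.14.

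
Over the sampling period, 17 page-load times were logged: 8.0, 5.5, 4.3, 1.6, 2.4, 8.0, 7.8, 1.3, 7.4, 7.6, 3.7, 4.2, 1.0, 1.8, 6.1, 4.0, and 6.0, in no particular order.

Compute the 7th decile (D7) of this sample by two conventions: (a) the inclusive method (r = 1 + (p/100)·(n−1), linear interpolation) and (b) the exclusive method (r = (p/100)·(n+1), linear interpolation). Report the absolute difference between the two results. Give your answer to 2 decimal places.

Sorted: 1.0, 1.3, 1.6, 1.8, 2.4, 3.7, 4.0, 4.2, 4.3, 5.5, 6.0, 6.1, 7.4, 7.6, 7.8, 8.0, 8.0.
n = 17.
(a) r = 12.2; between ranks 12 (6.1) and 13 (7.4): 6.36.
(b) r = 12.6; between ranks 12 (6.1) and 13 (7.4): 6.88.
|6.36 − 6.88| = 0.52.

0.52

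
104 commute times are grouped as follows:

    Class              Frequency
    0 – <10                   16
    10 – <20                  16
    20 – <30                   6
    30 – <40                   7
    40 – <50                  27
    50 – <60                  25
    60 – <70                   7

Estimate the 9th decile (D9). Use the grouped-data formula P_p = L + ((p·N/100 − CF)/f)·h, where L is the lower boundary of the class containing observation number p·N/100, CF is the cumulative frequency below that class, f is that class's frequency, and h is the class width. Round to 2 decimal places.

N = 104; target position k = 90/100 · 104 = 93.6.
Cumulative frequencies: 16, 32, 38, 45, 72, 97, 104.
Observation 93.6 falls in the class 50 – <60.
L = 50, CF = 72, f = 25, h = 10.
P90 = 50 + ((93.6 − 72)/25)·10 = 50 + 8.64 = 58.64.

58.64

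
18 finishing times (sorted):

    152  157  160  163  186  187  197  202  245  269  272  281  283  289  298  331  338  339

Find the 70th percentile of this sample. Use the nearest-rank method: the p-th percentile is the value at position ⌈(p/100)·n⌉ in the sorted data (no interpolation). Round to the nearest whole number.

n = 18.
Position = ⌈70/100 · 18⌉ = ⌈12.6⌉ = 13.
The value at rank 13 is 283.

283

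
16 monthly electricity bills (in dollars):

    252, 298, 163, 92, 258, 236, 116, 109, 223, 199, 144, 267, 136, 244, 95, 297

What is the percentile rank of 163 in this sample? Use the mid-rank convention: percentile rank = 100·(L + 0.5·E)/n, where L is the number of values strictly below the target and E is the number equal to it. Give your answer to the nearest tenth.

40.6

Sorted: 92, 95, 109, 116, 136, 144, 163, 199, 223, 236, 244, 252, 258, 267, 297, 298.
Count below 163: L = 6; count equal: E = 1; n = 16.
Percentile rank = 100·(6 + 0.5·1)/16 = 100·6.5/16 = 40.62.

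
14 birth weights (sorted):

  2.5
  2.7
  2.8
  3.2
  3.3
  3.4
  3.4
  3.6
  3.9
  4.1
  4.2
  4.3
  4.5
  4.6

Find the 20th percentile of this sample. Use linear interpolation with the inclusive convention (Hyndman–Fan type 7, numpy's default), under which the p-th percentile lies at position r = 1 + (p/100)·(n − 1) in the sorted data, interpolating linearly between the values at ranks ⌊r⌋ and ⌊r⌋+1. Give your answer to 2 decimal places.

3.04

n = 14.
r = 1 + (20/100)·(14 − 1) = 1 + 2.6 = 3.6.
Rank 3 is 2.8 and rank 4 is 3.2.
Interpolate: 2.8 + 0.6·(3.2 − 2.8) = 2.8 + 0.6·0.4 = 3.04.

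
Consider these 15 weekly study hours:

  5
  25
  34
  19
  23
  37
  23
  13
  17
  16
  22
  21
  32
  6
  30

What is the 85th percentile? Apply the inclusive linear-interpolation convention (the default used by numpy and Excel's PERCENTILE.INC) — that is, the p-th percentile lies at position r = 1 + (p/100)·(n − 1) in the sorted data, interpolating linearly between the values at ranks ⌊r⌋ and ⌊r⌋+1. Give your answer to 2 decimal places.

Sorted: 5, 6, 13, 16, 17, 19, 21, 22, 23, 23, 25, 30, 32, 34, 37.
n = 15.
r = 1 + (85/100)·(15 − 1) = 1 + 11.9 = 12.9.
Rank 12 is 30 and rank 13 is 32.
Interpolate: 30 + 0.9·(32 − 30) = 30 + 0.9·2 = 31.8.

31.80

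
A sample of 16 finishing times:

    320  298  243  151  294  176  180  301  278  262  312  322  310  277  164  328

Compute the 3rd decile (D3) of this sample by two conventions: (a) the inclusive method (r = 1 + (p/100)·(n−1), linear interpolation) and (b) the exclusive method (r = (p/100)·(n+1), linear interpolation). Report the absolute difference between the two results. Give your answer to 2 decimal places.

7.60

Sorted: 151, 164, 176, 180, 243, 262, 277, 278, 294, 298, 301, 310, 312, 320, 322, 328.
n = 16.
(a) r = 5.5; between ranks 5 (243) and 6 (262): 252.5.
(b) r = 5.1; between ranks 5 (243) and 6 (262): 244.9.
|252.5 − 244.9| = 7.6.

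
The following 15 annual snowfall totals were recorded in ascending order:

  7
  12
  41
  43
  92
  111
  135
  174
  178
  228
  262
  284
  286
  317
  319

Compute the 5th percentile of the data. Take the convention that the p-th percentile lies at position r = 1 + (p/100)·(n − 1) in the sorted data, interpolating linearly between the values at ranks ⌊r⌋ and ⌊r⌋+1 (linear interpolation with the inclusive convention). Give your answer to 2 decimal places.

10.50

n = 15.
r = 1 + (5/100)·(15 − 1) = 1 + 0.7 = 1.7.
Rank 1 is 7 and rank 2 is 12.
Interpolate: 7 + 0.7·(12 − 7) = 7 + 0.7·5 = 10.5.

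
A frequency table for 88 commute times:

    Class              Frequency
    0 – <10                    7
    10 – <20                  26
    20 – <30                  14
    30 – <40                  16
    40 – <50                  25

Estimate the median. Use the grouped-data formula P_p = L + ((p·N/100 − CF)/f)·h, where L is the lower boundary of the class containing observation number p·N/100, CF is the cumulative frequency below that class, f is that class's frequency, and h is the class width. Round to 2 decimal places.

N = 88; target position k = 50/100 · 88 = 44.
Cumulative frequencies: 7, 33, 47, 63, 88.
Observation 44 falls in the class 20 – <30.
L = 20, CF = 33, f = 14, h = 10.
P50 = 20 + ((44 − 33)/14)·10 = 20 + 7.85714 = 27.8571.

27.86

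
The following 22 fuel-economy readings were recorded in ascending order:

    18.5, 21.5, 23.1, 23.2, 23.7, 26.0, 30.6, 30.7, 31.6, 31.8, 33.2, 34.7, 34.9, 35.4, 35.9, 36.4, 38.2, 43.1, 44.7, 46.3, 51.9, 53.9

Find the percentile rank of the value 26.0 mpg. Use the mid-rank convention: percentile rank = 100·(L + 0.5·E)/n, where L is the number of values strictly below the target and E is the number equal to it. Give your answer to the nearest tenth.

Count below 26.0: L = 5; count equal: E = 1; n = 22.
Percentile rank = 100·(5 + 0.5·1)/22 = 100·5.5/22 = 25.

25.0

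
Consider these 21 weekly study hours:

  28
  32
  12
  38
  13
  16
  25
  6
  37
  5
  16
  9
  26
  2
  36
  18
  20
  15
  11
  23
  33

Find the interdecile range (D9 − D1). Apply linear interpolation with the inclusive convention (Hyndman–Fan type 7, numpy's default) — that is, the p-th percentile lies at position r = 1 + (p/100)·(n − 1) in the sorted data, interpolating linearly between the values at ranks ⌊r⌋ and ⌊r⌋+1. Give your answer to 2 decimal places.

Sorted: 2, 5, 6, 9, 11, 12, 13, 15, 16, 16, 18, 20, 23, 25, 26, 28, 32, 33, 36, 37, 38.
n = 21.
P10: r = 3 (integer) → 6.
P90: r = 19 (integer) → 36.
Difference: 36 − 6 = 30.

30.00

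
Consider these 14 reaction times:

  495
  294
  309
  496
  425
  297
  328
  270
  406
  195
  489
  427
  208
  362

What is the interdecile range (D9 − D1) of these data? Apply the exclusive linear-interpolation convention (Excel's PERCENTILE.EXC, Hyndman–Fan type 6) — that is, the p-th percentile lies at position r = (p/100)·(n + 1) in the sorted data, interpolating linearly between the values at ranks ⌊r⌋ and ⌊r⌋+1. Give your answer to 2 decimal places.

Sorted: 195, 208, 270, 294, 297, 309, 328, 362, 406, 425, 427, 489, 495, 496.
n = 14.
P10: r = 1.5; ranks 1–2 are 195, 208; interpolating gives 201.5.
P90: r = 13.5; ranks 13–14 are 495, 496; interpolating gives 495.5.
Difference: 495.5 − 201.5 = 294.

294.00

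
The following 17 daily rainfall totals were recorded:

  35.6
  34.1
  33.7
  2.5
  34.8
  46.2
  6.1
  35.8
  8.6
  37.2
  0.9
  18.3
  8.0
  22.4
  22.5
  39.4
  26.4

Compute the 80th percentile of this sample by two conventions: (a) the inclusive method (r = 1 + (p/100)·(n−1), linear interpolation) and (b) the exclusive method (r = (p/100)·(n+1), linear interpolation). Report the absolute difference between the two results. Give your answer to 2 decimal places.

Sorted: 0.9, 2.5, 6.1, 8.0, 8.6, 18.3, 22.4, 22.5, 26.4, 33.7, 34.1, 34.8, 35.6, 35.8, 37.2, 39.4, 46.2.
n = 17.
(a) r = 13.8; between ranks 13 (35.6) and 14 (35.8): 35.76.
(b) r = 14.4; between ranks 14 (35.8) and 15 (37.2): 36.36.
|35.76 − 36.36| = 0.6.

0.60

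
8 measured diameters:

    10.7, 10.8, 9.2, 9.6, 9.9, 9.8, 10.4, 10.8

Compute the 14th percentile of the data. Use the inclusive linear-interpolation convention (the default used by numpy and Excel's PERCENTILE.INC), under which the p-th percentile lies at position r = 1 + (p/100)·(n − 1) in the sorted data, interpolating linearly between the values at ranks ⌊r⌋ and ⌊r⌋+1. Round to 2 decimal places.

9.59

Sorted: 9.2, 9.6, 9.8, 9.9, 10.4, 10.7, 10.8, 10.8.
n = 8.
r = 1 + (14/100)·(8 − 1) = 1 + 0.98 = 1.98.
Rank 1 is 9.2 and rank 2 is 9.6.
Interpolate: 9.2 + 0.98·(9.6 − 9.2) = 9.2 + 0.98·0.4 = 9.592.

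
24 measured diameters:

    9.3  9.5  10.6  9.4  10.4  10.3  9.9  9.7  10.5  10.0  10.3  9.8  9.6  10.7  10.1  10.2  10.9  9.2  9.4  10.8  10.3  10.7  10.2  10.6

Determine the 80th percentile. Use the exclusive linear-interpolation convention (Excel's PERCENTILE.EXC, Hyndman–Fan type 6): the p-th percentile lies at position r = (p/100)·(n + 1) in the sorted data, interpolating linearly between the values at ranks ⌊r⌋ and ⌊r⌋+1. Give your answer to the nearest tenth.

Sorted: 9.2, 9.3, 9.4, 9.4, 9.5, 9.6, 9.7, 9.8, 9.9, 10.0, 10.1, 10.2, 10.2, 10.3, 10.3, 10.3, 10.4, 10.5, 10.6, 10.6, 10.7, 10.7, 10.8, 10.9.
n = 24.
r = (80/100)·(24 + 1) = 20.
r is an integer, so P80 is the value at rank 20: 10.6.

10.6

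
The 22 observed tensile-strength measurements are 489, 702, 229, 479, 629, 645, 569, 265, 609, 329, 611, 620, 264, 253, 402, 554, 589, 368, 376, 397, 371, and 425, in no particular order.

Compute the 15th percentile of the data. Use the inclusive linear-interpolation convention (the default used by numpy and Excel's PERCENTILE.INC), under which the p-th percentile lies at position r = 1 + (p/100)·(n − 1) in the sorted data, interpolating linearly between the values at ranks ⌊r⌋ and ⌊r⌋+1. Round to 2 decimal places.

274.60

Sorted: 229, 253, 264, 265, 329, 368, 371, 376, 397, 402, 425, 479, 489, 554, 569, 589, 609, 611, 620, 629, 645, 702.
n = 22.
r = 1 + (15/100)·(22 − 1) = 1 + 3.15 = 4.15.
Rank 4 is 265 and rank 5 is 329.
Interpolate: 265 + 0.15·(329 − 265) = 265 + 0.15·64 = 274.6.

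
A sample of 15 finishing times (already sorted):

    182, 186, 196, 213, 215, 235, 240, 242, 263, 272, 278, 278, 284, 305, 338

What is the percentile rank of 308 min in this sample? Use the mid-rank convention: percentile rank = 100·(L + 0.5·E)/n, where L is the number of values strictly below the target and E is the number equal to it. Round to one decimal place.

93.3

Count below 308: L = 14; count equal: E = 0; n = 15.
Percentile rank = 100·(14 + 0.5·0)/15 = 100·14/15 = 93.33.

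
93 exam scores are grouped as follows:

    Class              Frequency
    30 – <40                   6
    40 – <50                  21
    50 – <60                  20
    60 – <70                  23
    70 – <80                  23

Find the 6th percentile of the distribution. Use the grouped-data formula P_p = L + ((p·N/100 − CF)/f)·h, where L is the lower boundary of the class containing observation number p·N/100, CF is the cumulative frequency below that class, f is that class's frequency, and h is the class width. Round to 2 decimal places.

N = 93; target position k = 6/100 · 93 = 5.58.
Cumulative frequencies: 6, 27, 47, 70, 93.
Observation 5.58 falls in the class 30 – <40.
L = 30, CF = 0, f = 6, h = 10.
P6 = 30 + ((5.58 − 0)/6)·10 = 30 + 9.3 = 39.3.

39.30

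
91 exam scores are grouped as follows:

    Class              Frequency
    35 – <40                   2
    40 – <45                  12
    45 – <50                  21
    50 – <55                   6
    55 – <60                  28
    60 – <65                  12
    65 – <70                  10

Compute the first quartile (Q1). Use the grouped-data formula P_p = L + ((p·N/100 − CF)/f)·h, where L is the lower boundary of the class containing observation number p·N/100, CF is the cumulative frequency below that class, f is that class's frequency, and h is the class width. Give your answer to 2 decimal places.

N = 91; target position k = 25/100 · 91 = 22.75.
Cumulative frequencies: 2, 14, 35, 41, 69, 81, 91.
Observation 22.75 falls in the class 45 – <50.
L = 45, CF = 14, f = 21, h = 5.
P25 = 45 + ((22.75 − 14)/21)·5 = 45 + 2.08333 = 47.0833.

47.08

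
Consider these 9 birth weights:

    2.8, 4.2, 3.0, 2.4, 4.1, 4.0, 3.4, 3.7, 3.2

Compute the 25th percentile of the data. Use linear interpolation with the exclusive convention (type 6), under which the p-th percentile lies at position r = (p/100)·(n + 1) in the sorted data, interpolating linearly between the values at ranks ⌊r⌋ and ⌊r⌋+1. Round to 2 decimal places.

2.90

Sorted: 2.4, 2.8, 3.0, 3.2, 3.4, 3.7, 4.0, 4.1, 4.2.
n = 9.
r = (25/100)·(9 + 1) = 2.5.
Rank 2 is 2.8 and rank 3 is 3.0.
Interpolate: 2.8 + 0.5·(3.0 − 2.8) = 2.8 + 0.5·0.2 = 2.9.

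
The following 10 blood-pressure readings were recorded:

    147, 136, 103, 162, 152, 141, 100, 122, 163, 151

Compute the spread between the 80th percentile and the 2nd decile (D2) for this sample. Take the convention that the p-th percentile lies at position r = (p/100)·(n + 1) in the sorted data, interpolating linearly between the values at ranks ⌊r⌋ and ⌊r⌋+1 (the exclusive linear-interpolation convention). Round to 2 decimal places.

53.20

Sorted: 100, 103, 122, 136, 141, 147, 151, 152, 162, 163.
n = 10.
P20: r = 2.2; ranks 2–3 are 103, 122; interpolating gives 106.8.
P80: r = 8.8; ranks 8–9 are 152, 162; interpolating gives 160.
Difference: 160 − 106.8 = 53.2.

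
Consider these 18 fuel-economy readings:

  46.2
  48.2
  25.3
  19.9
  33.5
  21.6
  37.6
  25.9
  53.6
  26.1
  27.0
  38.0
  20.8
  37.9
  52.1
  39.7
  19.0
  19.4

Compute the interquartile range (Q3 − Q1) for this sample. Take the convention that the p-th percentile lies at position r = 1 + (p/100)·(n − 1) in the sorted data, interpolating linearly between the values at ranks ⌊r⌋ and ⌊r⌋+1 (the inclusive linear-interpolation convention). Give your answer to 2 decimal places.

16.75

Sorted: 19.0, 19.4, 19.9, 20.8, 21.6, 25.3, 25.9, 26.1, 27.0, 33.5, 37.6, 37.9, 38.0, 39.7, 46.2, 48.2, 52.1, 53.6.
n = 18.
P25: r = 5.25; ranks 5–6 are 21.6, 25.3; interpolating gives 22.525.
P75: r = 13.75; ranks 13–14 are 38.0, 39.7; interpolating gives 39.275.
Difference: 39.275 − 22.525 = 16.75.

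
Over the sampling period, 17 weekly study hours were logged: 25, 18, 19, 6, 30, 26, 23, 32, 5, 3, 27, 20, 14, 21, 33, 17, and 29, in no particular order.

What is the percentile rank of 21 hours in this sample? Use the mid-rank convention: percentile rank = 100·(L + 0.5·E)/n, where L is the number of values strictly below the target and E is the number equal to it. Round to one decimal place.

50.0

Sorted: 3, 5, 6, 14, 17, 18, 19, 20, 21, 23, 25, 26, 27, 29, 30, 32, 33.
Count below 21: L = 8; count equal: E = 1; n = 17.
Percentile rank = 100·(8 + 0.5·1)/17 = 100·8.5/17 = 50.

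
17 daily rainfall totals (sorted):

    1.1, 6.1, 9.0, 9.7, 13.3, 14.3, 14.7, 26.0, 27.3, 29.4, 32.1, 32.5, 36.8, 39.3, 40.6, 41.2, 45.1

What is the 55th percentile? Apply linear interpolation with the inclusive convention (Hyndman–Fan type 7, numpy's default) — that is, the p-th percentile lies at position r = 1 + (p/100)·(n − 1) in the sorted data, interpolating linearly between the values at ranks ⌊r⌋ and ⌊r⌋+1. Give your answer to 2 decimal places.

n = 17.
r = 1 + (55/100)·(17 − 1) = 1 + 8.8 = 9.8.
Rank 9 is 27.3 and rank 10 is 29.4.
Interpolate: 27.3 + 0.8·(29.4 − 27.3) = 27.3 + 0.8·2.1 = 28.98.

28.98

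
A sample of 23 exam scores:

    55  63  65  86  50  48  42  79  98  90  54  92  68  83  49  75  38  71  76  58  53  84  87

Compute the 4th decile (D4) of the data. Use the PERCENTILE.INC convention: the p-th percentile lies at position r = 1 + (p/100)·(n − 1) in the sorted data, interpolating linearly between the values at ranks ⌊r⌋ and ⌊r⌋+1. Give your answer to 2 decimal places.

Sorted: 38, 42, 48, 49, 50, 53, 54, 55, 58, 63, 65, 68, 71, 75, 76, 79, 83, 84, 86, 87, 90, 92, 98.
n = 23.
r = 1 + (40/100)·(23 − 1) = 1 + 8.8 = 9.8.
Rank 9 is 58 and rank 10 is 63.
Interpolate: 58 + 0.8·(63 − 58) = 58 + 0.8·5 = 62.

62.00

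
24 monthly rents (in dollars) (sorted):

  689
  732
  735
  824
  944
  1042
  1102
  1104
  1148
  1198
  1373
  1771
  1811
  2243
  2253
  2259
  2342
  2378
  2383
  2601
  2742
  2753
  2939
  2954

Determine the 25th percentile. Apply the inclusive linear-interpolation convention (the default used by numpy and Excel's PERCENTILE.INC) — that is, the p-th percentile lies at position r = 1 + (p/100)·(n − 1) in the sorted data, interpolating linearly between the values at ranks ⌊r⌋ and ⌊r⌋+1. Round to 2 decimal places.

n = 24.
r = 1 + (25/100)·(24 − 1) = 1 + 5.75 = 6.75.
Rank 6 is 1042 and rank 7 is 1102.
Interpolate: 1042 + 0.75·(1102 − 1042) = 1042 + 0.75·60 = 1087.

1087.00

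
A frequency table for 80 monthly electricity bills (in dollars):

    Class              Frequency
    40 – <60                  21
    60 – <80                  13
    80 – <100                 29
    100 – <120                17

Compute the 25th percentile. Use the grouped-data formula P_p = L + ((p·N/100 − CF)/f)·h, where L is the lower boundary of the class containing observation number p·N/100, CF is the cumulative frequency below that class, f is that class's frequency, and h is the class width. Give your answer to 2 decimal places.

N = 80; target position k = 25/100 · 80 = 20.
Cumulative frequencies: 21, 34, 63, 80.
Observation 20 falls in the class 40 – <60.
L = 40, CF = 0, f = 21, h = 20.
P25 = 40 + ((20 − 0)/21)·20 = 40 + 19.0476 = 59.0476.

59.05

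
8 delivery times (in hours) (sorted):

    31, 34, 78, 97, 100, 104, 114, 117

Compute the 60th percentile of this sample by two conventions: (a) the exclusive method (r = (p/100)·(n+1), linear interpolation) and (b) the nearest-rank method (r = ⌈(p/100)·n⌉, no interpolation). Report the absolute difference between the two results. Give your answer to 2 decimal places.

n = 8.
(a) r = 5.4; between ranks 5 (100) and 6 (104): 101.6.
(b) the nearest-rank method: rank 5 → 100.
|101.6 − 100| = 1.6.

1.60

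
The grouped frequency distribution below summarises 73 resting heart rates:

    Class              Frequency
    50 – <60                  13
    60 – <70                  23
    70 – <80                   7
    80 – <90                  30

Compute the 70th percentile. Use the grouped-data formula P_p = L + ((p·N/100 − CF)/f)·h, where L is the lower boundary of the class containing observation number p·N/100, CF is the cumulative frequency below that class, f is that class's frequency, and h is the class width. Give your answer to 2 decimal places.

N = 73; target position k = 70/100 · 73 = 51.1.
Cumulative frequencies: 13, 36, 43, 73.
Observation 51.1 falls in the class 80 – <90.
L = 80, CF = 43, f = 30, h = 10.
P70 = 80 + ((51.1 − 43)/30)·10 = 80 + 2.7 = 82.7.

82.70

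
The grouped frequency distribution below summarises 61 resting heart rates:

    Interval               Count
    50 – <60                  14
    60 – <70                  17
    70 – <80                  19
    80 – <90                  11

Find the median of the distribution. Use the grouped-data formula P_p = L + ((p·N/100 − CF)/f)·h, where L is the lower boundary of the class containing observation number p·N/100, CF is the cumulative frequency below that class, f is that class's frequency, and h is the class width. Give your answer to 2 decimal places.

N = 61; target position k = 50/100 · 61 = 30.5.
Cumulative frequencies: 14, 31, 50, 61.
Observation 30.5 falls in the class 60 – <70.
L = 60, CF = 14, f = 17, h = 10.
P50 = 60 + ((30.5 − 14)/17)·10 = 60 + 9.70588 = 69.7059.

69.71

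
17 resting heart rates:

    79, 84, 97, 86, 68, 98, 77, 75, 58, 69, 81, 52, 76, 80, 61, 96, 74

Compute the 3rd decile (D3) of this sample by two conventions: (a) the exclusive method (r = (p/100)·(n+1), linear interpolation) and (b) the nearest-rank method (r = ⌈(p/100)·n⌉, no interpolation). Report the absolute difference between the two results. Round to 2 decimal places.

3.00

Sorted: 52, 58, 61, 68, 69, 74, 75, 76, 77, 79, 80, 81, 84, 86, 96, 97, 98.
n = 17.
(a) r = 5.4; between ranks 5 (69) and 6 (74): 71.
(b) the nearest-rank method: rank 6 → 74.
|71 − 74| = 3.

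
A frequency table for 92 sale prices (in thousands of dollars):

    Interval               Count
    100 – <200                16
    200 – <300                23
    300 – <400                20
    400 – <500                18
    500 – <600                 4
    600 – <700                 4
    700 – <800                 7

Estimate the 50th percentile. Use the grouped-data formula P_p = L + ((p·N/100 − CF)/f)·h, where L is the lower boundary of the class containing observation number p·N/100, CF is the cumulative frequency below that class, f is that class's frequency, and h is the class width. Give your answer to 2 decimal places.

335.00

N = 92; target position k = 50/100 · 92 = 46.
Cumulative frequencies: 16, 39, 59, 77, 81, 85, 92.
Observation 46 falls in the class 300 – <400.
L = 300, CF = 39, f = 20, h = 100.
P50 = 300 + ((46 − 39)/20)·100 = 300 + 35 = 335.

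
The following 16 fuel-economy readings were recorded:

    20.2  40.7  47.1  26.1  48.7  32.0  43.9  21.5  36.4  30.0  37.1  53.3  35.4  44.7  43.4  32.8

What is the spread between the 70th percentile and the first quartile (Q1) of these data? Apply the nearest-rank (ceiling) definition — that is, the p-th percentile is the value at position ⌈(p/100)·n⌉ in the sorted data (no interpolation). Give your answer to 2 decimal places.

13.90

Sorted: 20.2, 21.5, 26.1, 30.0, 32.0, 32.8, 35.4, 36.4, 37.1, 40.7, 43.4, 43.9, 44.7, 47.1, 48.7, 53.3.
n = 16.
P25: rank ⌈25/100·16⌉ = 4 → 30.
P70: rank ⌈70/100·16⌉ = 12 → 43.9.
Difference: 43.9 − 30 = 13.9.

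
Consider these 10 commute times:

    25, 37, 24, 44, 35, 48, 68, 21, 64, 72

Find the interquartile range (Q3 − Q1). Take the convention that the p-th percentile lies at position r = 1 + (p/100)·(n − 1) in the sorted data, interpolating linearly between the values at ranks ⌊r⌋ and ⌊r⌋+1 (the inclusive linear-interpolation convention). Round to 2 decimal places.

Sorted: 21, 24, 25, 35, 37, 44, 48, 64, 68, 72.
n = 10.
P25: r = 3.25; ranks 3–4 are 25, 35; interpolating gives 27.5.
P75: r = 7.75; ranks 7–8 are 48, 64; interpolating gives 60.
Difference: 60 − 27.5 = 32.5.

32.50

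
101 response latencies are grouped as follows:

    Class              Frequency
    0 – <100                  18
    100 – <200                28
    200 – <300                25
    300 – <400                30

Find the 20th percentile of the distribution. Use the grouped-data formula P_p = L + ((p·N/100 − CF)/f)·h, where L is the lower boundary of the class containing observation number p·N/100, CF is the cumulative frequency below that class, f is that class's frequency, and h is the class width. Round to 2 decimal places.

107.86

N = 101; target position k = 20/100 · 101 = 20.2.
Cumulative frequencies: 18, 46, 71, 101.
Observation 20.2 falls in the class 100 – <200.
L = 100, CF = 18, f = 28, h = 100.
P20 = 100 + ((20.2 − 18)/28)·100 = 100 + 7.85714 = 107.857.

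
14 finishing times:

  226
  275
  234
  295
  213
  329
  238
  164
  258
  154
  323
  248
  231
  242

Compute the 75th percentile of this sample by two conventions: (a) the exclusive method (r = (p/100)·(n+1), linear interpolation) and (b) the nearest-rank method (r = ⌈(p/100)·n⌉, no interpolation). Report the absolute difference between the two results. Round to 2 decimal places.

5.00

Sorted: 154, 164, 213, 226, 231, 234, 238, 242, 248, 258, 275, 295, 323, 329.
n = 14.
(a) r = 11.25; between ranks 11 (275) and 12 (295): 280.
(b) the nearest-rank method: rank 11 → 275.
|280 − 275| = 5.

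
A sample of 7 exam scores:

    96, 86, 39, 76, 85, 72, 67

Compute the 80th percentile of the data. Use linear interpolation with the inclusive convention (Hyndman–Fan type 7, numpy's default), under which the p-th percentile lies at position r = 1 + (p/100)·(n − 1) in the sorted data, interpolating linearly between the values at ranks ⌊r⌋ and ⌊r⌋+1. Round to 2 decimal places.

85.80

Sorted: 39, 67, 72, 76, 85, 86, 96.
n = 7.
r = 1 + (80/100)·(7 − 1) = 1 + 4.8 = 5.8.
Rank 5 is 85 and rank 6 is 86.
Interpolate: 85 + 0.8·(86 − 85) = 85 + 0.8·1 = 85.8.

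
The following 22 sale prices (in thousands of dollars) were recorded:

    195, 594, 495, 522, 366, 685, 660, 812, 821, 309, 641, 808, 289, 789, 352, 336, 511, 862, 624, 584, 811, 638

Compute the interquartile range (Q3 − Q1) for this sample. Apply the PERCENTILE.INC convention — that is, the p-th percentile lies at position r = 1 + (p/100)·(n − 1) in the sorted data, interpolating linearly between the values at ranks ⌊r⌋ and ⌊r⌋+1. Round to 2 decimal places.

Sorted: 195, 289, 309, 336, 352, 366, 495, 511, 522, 584, 594, 624, 638, 641, 660, 685, 789, 808, 811, 812, 821, 862.
n = 22.
P25: r = 6.25; ranks 6–7 are 366, 495; interpolating gives 398.25.
P75: r = 16.75; ranks 16–17 are 685, 789; interpolating gives 763.
Difference: 763 − 398.25 = 364.75.

364.75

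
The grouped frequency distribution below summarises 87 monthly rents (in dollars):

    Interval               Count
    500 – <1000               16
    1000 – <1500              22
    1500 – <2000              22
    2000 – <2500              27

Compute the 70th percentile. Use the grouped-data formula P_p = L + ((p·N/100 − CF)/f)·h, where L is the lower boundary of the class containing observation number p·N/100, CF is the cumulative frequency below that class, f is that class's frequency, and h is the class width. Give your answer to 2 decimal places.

2016.67

N = 87; target position k = 70/100 · 87 = 60.9.
Cumulative frequencies: 16, 38, 60, 87.
Observation 60.9 falls in the class 2000 – <2500.
L = 2000, CF = 60, f = 27, h = 500.
P70 = 2000 + ((60.9 − 60)/27)·500 = 2000 + 16.6667 = 2016.67.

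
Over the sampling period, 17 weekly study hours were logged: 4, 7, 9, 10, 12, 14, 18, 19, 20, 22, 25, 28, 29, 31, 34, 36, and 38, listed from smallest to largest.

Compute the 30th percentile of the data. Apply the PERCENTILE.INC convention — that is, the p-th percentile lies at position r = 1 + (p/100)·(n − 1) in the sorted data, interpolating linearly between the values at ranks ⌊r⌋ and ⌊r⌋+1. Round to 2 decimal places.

n = 17.
r = 1 + (30/100)·(17 − 1) = 1 + 4.8 = 5.8.
Rank 5 is 12 and rank 6 is 14.
Interpolate: 12 + 0.8·(14 − 12) = 12 + 0.8·2 = 13.6.

13.60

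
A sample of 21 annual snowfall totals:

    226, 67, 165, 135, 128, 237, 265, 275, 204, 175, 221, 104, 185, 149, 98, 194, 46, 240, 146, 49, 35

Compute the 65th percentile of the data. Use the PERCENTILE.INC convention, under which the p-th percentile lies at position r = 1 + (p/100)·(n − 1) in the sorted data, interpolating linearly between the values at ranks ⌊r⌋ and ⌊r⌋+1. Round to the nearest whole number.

194

Sorted: 35, 46, 49, 67, 98, 104, 128, 135, 146, 149, 165, 175, 185, 194, 204, 221, 226, 237, 240, 265, 275.
n = 21.
r = 1 + (65/100)·(21 − 1) = 1 + 13 = 14.
r is an integer, so P65 is the value at rank 14: 194.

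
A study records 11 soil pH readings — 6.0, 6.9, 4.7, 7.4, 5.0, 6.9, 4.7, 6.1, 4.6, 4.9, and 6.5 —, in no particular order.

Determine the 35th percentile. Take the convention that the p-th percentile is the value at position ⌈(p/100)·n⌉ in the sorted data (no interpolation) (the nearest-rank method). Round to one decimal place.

Sorted: 4.6, 4.7, 4.7, 4.9, 5.0, 6.0, 6.1, 6.5, 6.9, 6.9, 7.4.
n = 11.
Position = ⌈35/100 · 11⌉ = ⌈3.85⌉ = 4.
The value at rank 4 is 4.9.

4.9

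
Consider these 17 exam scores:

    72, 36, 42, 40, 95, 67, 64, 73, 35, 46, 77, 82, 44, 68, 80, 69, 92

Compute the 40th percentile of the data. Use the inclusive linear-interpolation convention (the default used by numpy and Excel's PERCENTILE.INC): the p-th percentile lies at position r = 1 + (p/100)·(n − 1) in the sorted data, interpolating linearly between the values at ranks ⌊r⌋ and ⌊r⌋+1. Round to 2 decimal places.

65.20

Sorted: 35, 36, 40, 42, 44, 46, 64, 67, 68, 69, 72, 73, 77, 80, 82, 92, 95.
n = 17.
r = 1 + (40/100)·(17 − 1) = 1 + 6.4 = 7.4.
Rank 7 is 64 and rank 8 is 67.
Interpolate: 64 + 0.4·(67 − 64) = 64 + 0.4·3 = 65.2.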